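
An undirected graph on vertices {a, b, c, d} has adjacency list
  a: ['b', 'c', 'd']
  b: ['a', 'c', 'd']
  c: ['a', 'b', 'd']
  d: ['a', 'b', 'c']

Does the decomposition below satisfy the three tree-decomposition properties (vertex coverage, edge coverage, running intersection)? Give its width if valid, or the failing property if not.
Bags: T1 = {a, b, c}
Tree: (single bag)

No — vertex d appears in no bag.

A tree decomposition must satisfy three properties: every vertex lies in some bag; for every edge, both endpoints lie together in some bag; and for every vertex, the bags containing it form a connected subtree. Here vertex d appears in no bag, so the decomposition is invalid.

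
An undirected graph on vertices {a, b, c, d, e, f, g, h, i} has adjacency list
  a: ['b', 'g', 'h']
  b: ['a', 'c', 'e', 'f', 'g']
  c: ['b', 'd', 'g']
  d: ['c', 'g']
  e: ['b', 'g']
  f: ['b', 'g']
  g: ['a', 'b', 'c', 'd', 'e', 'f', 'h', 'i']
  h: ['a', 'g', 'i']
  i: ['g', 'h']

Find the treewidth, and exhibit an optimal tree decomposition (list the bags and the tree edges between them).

Treewidth 2.
One such decomposition:
Bags: B1 = {a, g, h}  B2 = {g, h, i}  B3 = {a, b, g}  B4 = {b, c, g}  B5 = {b, f, g}  B6 = {b, e, g}  B7 = {c, d, g}
Tree: B1–B2, B1–B3, B3–B4, B3–B5, B4–B6, B4–B7

Each bag holds 3 vertices, so the decomposition has width 2, which upper-bounds the treewidth. Conversely, {c, d, g} is a clique of size 3, and the vertices of any clique must share a bag in every tree decomposition; so some bag has ≥ 3 vertices and tw(G) ≥ 2. Therefore the treewidth is 2.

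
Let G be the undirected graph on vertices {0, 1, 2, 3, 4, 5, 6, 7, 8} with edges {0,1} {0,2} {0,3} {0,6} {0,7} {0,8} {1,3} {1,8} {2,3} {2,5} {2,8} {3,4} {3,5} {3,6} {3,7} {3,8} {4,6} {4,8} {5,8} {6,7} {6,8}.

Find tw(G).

A width-3 tree decomposition is:
Bags: B1 = {0, 3, 6, 7}  B2 = {0, 3, 6, 8}  B3 = {0, 1, 3, 8}  B4 = {0, 2, 3, 8}  B5 = {3, 4, 6, 8}  B6 = {2, 3, 5, 8}
Tree: B1–B2, B2–B3, B3–B4, B2–B5, B4–B6
Each bag holds 4 vertices, so the decomposition has width 3, which upper-bounds the treewidth. For the lower bound, the 4 vertices {0, 1, 3, 8} are pairwise adjacent, and any tree decomposition puts a clique entirely inside one bag — forcing width ≥ 3. Therefore the treewidth is 3.

3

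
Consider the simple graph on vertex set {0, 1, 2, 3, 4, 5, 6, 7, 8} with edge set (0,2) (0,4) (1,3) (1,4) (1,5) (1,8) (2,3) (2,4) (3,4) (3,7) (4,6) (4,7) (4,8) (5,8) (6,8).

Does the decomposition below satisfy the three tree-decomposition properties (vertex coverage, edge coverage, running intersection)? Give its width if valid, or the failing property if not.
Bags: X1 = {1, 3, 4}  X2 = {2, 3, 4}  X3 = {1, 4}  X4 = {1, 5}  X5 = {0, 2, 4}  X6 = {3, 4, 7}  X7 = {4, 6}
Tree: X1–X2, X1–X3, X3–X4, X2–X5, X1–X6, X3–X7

A tree decomposition must satisfy three properties: every vertex lies in some bag; for every edge, both endpoints lie together in some bag; and for every vertex, the bags containing it form a connected subtree. Here vertex 8 appears in no bag, so the decomposition is invalid.

No — vertex 8 appears in no bag.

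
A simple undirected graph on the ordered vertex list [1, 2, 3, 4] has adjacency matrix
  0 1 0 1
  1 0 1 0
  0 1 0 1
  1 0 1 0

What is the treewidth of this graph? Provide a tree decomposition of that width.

Each bag holds 3 vertices, so the decomposition has width 2, which upper-bounds the treewidth. The edges 1–2–3–4–1 form a cycle, so G is not a tree and its treewidth is at least 2. The upper and lower bounds meet at 2, so that is the treewidth.

Treewidth 2.
One such decomposition:
Bags: B1 = {1, 2, 3}  B2 = {1, 3, 4}
Tree: B1–B2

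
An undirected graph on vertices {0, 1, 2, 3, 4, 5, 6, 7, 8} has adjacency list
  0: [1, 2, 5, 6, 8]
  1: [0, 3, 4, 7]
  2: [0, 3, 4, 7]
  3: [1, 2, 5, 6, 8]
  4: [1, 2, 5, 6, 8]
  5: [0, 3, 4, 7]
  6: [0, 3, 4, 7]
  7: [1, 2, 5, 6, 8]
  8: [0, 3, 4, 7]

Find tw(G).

4

A width-4 tree decomposition is:
Bags: B1 = {0, 1, 3, 4, 7}  B2 = {0, 3, 4, 5, 7}  B3 = {0, 3, 4, 7, 8}  B4 = {0, 2, 3, 4, 7}  B5 = {0, 3, 4, 6, 7}
Tree: B1–B2, B2–B3, B3–B4, B4–B5
Each bag holds 5 vertices, so the decomposition has width 4, which upper-bounds the treewidth. For the lower bound: the 5 vertex sets {1,3}, {5,7}, {0,8}, {4}, {2} are disjoint, each induces a connected subgraph, and every pair is joined by at least one edge of G. Contracting each set to a single vertex therefore yields K_{5} as a minor, and since treewidth is minor-monotone, tw(G) ≥ tw(K_{5}) = 4. Hence tw(G) = 4 exactly.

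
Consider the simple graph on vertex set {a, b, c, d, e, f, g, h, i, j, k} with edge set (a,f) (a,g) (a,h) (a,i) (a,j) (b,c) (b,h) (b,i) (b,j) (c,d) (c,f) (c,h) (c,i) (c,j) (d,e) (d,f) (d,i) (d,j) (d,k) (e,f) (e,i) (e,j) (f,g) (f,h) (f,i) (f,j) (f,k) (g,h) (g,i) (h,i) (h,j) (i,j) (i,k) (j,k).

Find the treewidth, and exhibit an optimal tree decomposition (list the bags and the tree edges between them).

Treewidth 4.
One optimal decomposition is:
Bags: B1 = {c, d, f, i, j}  B2 = {d, f, i, j, k}  B3 = {c, f, h, i, j}  B4 = {a, f, h, i, j}  B5 = {a, f, g, h, i}  B6 = {d, e, f, i, j}  B7 = {b, c, h, i, j}
Tree: B1–B2, B1–B3, B3–B4, B4–B5, B1–B6, B3–B7

Every bag has size at most 5, so the width is 5 − 1 = 4 and tw(G) ≤ 4. For the lower bound, the 5 vertices {a, f, g, h, i} are pairwise adjacent, and any tree decomposition puts a clique entirely inside one bag — forcing width ≥ 4. The upper and lower bounds meet at 4, so that is the treewidth.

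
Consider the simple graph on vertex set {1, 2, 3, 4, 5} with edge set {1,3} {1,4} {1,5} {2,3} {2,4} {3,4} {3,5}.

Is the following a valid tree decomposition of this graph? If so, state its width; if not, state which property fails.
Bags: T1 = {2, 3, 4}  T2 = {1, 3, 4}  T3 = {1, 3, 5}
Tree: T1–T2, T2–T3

Yes; width 2.

Checking the three conditions: (i) the bags cover all of {1, 2, 3, 4, 5}; (ii) for each edge, some bag contains both endpoints; (iii) the bags containing any fixed vertex form a subtree. All hold, so the decomposition is valid with width 3 − 1 = 2.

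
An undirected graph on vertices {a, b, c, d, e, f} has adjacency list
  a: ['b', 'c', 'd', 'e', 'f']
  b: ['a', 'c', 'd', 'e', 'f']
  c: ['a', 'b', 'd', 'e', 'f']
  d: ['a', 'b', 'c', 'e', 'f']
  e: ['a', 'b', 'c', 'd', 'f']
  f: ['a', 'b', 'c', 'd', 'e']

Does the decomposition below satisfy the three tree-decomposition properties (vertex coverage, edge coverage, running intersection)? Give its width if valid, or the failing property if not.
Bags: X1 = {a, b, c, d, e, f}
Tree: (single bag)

Yes; width 5.

Checking the three conditions: (i) the bags cover all of {a, b, c, d, e, f}; (ii) for each edge, some bag contains both endpoints; (iii) the bags containing any fixed vertex form a subtree. All hold, so the decomposition is valid with width 6 − 1 = 5.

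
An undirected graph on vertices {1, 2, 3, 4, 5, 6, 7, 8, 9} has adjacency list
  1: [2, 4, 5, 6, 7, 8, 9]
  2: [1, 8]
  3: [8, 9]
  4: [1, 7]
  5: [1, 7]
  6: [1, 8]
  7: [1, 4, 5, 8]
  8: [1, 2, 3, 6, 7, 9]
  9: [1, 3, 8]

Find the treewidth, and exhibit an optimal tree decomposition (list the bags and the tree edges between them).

Treewidth 2.
One such decomposition:
Bags: B1 = {1, 2, 8}  B2 = {1, 7, 8}  B3 = {1, 4, 7}  B4 = {1, 8, 9}  B5 = {1, 5, 7}  B6 = {3, 8, 9}  B7 = {1, 6, 8}
Tree: B1–B2, B2–B3, B2–B4, B3–B5, B4–B6, B2–B7

Every bag has size at most 3, so the width is 3 − 1 = 2 and tw(G) ≤ 2. For the lower bound, the 3 vertices {1, 8, 9} are pairwise adjacent, and any tree decomposition puts a clique entirely inside one bag — forcing width ≥ 2. The upper and lower bounds meet at 2, so that is the treewidth.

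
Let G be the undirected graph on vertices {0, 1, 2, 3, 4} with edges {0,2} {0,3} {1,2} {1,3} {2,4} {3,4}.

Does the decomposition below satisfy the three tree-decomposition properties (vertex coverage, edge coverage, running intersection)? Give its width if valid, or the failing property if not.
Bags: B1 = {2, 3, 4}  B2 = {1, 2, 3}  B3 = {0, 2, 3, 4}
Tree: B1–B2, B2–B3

No — bags containing vertex 4 are not connected in the tree.

A tree decomposition must satisfy three properties: every vertex lies in some bag; for every edge, both endpoints lie together in some bag; and for every vertex, the bags containing it form a connected subtree. Here bags containing vertex 4 are not connected in the tree, so the decomposition is invalid.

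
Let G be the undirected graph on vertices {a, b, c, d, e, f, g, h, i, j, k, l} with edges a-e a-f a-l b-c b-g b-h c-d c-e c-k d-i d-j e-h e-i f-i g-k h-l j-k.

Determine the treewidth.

3

A width-3 tree decomposition is:
Bags: B1 = {d, g, j, k}  B2 = {c, d, g, k}  B3 = {b, c, d, g}  B4 = {b, c, d, i}  B5 = {b, c, e, i}  B6 = {b, e, h, i}  B7 = {e, f, h, i}  B8 = {a, e, f, h}  B9 = {a, f, h, l}
Tree: B1–B2, B2–B3, B3–B4, B4–B5, B5–B6, B6–B7, B7–B8, B8–B9
The largest bag has 4 vertices, giving width 3; this decomposition certifies tw(G) ≤ 3. For the lower bound: the 4 vertex sets {g,j,k}, {d}, {c}, {b,e,h,i} are disjoint, each induces a connected subgraph, and every pair is joined by at least one edge of G. Contracting each set to a single vertex therefore yields K_{4} as a minor, and since treewidth is minor-monotone, tw(G) ≥ tw(K_{4}) = 3. Combining the bounds, tw(G) = 3.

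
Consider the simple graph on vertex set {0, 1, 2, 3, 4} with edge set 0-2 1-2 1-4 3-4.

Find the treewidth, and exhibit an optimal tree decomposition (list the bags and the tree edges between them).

Treewidth 1.
One optimal decomposition is:
Bags: B1 = {3, 4}  B2 = {1, 4}  B3 = {1, 2}  B4 = {0, 2}
Tree: B1–B2, B2–B3, B3–B4

Each bag holds 2 vertices, so the decomposition has width 1, which upper-bounds the treewidth. G has an edge, so its treewidth is at least 1. The upper and lower bounds meet at 1, so that is the treewidth.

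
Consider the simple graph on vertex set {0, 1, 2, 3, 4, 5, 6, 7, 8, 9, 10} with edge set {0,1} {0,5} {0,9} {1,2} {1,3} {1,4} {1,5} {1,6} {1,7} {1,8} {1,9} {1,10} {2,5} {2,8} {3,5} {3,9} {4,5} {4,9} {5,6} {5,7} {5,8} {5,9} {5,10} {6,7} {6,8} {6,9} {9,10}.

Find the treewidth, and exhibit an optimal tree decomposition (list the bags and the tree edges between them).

Treewidth 3.
Bags: B1 = {1, 5, 6, 7}  B2 = {1, 5, 6, 9}  B3 = {1, 4, 5, 9}  B4 = {1, 5, 6, 8}  B5 = {1, 3, 5, 9}  B6 = {1, 2, 5, 8}  B7 = {1, 5, 9, 10}  B8 = {0, 1, 5, 9}
Tree: B1–B2, B2–B3, B2–B4, B3–B5, B4–B6, B5–B7, B7–B8

The largest bag has 4 vertices, giving width 3; this decomposition certifies tw(G) ≤ 3. For the lower bound, the 4 vertices {1, 2, 5, 8} are pairwise adjacent, and any tree decomposition puts a clique entirely inside one bag — forcing width ≥ 3. The upper and lower bounds meet at 3, so that is the treewidth.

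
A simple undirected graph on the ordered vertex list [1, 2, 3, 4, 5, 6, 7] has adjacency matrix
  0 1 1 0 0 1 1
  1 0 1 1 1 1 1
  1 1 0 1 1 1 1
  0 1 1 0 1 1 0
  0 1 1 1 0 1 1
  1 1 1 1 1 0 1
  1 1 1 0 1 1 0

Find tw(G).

A width-4 tree decomposition is:
Bags: B1 = {2, 3, 4, 5, 6}  B2 = {2, 3, 5, 6, 7}  B3 = {1, 2, 3, 6, 7}
Tree: B1–B2, B2–B3
Every bag has size at most 5, so the width is 5 − 1 = 4 and tw(G) ≤ 4. On the other hand G contains the 5-clique {1, 2, 3, 6, 7}. A clique must lie in a single bag of any decomposition, so no decomposition can have width below 4. The upper and lower bounds meet at 4, so that is the treewidth.

4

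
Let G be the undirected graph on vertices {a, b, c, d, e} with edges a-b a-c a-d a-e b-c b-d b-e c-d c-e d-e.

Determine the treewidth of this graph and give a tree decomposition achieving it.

With just one bag of size 5, the width is 5 − 1 = 4, so tw(G) ≤ 4. Conversely, {a, b, c, d, e} is a clique of size 5, and the vertices of any clique must share a bag in every tree decomposition; so some bag has ≥ 5 vertices and tw(G) ≥ 4. Hence tw(G) = 4 exactly.

Treewidth 4.
One optimal decomposition is:
Bags: B1 = {a, b, c, d, e}
Tree: (single bag)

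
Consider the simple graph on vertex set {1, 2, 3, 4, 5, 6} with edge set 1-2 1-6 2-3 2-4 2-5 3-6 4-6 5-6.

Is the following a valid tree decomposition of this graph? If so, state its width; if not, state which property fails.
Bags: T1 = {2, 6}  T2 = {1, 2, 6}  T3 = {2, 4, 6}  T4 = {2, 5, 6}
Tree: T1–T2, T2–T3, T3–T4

A tree decomposition must satisfy three properties: every vertex lies in some bag; for every edge, both endpoints lie together in some bag; and for every vertex, the bags containing it form a connected subtree. Here vertex 3 appears in no bag, so the decomposition is invalid.

No — vertex 3 appears in no bag.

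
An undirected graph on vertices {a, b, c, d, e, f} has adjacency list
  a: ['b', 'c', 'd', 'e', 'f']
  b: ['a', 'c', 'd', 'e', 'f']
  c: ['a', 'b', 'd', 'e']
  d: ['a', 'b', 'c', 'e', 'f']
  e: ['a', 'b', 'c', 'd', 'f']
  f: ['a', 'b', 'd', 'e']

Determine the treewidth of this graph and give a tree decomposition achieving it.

Treewidth 4.
One optimal decomposition is:
Bags: B1 = {a, b, d, e, f}  B2 = {a, b, c, d, e}
Tree: B1–B2

Every bag has size at most 5, so the width is 5 − 1 = 4 and tw(G) ≤ 4. On the other hand G contains the 5-clique {a, b, c, d, e}. A clique must lie in a single bag of any decomposition, so no decomposition can have width below 4. Therefore the treewidth is 4.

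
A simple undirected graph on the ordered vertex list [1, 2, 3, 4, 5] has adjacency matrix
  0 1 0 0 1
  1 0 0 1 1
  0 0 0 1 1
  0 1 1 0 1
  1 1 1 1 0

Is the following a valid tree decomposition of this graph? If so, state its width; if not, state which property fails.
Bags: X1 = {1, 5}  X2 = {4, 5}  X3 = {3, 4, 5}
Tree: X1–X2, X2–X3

A tree decomposition must satisfy three properties: every vertex lies in some bag; for every edge, both endpoints lie together in some bag; and for every vertex, the bags containing it form a connected subtree. Here vertex 2 appears in no bag, so the decomposition is invalid.

No — vertex 2 appears in no bag.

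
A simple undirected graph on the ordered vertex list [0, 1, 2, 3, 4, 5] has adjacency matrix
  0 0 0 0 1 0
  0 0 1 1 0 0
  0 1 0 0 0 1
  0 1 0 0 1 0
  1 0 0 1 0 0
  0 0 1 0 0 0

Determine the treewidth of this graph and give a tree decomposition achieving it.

Treewidth 1.
One optimal decomposition is:
Bags: B1 = {0, 4}  B2 = {3, 4}  B3 = {1, 3}  B4 = {1, 2}  B5 = {2, 5}
Tree: B1–B2, B2–B3, B3–B4, B4–B5

Each bag holds 2 vertices, so the decomposition has width 1, which upper-bounds the treewidth. Any graph with an edge has treewidth ≥ 1, and G has the edge 0–4. Therefore the treewidth is 1.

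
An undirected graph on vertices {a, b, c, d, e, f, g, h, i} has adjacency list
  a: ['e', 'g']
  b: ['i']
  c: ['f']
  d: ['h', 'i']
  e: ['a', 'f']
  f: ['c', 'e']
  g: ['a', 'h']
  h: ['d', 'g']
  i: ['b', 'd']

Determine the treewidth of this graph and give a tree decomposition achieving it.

Each bag holds 2 vertices, so the decomposition has width 1, which upper-bounds the treewidth. G has an edge, so its treewidth is at least 1. Therefore the treewidth is 1.

Treewidth 1.
Bags: B1 = {b, i}  B2 = {d, i}  B3 = {d, h}  B4 = {g, h}  B5 = {a, g}  B6 = {a, e}  B7 = {e, f}  B8 = {c, f}
Tree: B1–B2, B2–B3, B3–B4, B4–B5, B5–B6, B6–B7, B7–B8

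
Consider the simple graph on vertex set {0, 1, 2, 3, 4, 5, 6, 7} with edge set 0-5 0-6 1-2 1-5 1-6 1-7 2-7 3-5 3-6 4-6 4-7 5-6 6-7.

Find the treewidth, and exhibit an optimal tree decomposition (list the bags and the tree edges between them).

Treewidth 2.
One such decomposition:
Bags: B1 = {1, 5, 6}  B2 = {3, 5, 6}  B3 = {1, 6, 7}  B4 = {4, 6, 7}  B5 = {1, 2, 7}  B6 = {0, 5, 6}
Tree: B1–B2, B1–B3, B3–B4, B3–B5, B2–B6

Each bag holds 3 vertices, so the decomposition has width 2, which upper-bounds the treewidth. For the lower bound, the 3 vertices {1, 2, 7} are pairwise adjacent, and any tree decomposition puts a clique entirely inside one bag — forcing width ≥ 2. The upper and lower bounds meet at 2, so that is the treewidth.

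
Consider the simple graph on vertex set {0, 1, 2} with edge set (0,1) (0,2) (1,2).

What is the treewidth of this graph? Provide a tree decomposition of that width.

Treewidth 2.
Bags: B1 = {0, 1, 2}
Tree: (single bag)

A single bag containing all 3 vertices is trivially a valid decomposition of width 2. On the other hand G contains the 3-clique {0, 1, 2}. A clique must lie in a single bag of any decomposition, so no decomposition can have width below 2. The upper and lower bounds meet at 2, so that is the treewidth.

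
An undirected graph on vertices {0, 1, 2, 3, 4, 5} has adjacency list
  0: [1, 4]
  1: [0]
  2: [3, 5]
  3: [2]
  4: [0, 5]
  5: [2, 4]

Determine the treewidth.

A width-1 tree decomposition is:
Bags: B1 = {2, 3}  B2 = {2, 5}  B3 = {4, 5}  B4 = {0, 4}  B5 = {0, 1}
Tree: B1–B2, B2–B3, B3–B4, B4–B5
The largest bag has 2 vertices, giving width 1; this decomposition certifies tw(G) ≤ 1. Since G has at least one edge (e.g. 3–2), it is not an edgeless graph, so tw(G) ≥ 1. Therefore the treewidth is 1.

1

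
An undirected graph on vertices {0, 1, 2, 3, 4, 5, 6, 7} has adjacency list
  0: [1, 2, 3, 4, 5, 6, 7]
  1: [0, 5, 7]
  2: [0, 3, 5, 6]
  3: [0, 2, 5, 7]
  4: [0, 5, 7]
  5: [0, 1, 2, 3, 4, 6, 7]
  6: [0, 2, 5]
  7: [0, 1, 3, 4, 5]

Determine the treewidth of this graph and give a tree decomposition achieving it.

The largest bag has 4 vertices, giving width 3; this decomposition certifies tw(G) ≤ 3. On the other hand G contains the 4-clique {0, 2, 3, 5}. A clique must lie in a single bag of any decomposition, so no decomposition can have width below 3. The upper and lower bounds meet at 3, so that is the treewidth.

Treewidth 3.
Bags: B1 = {0, 3, 5, 7}  B2 = {0, 1, 5, 7}  B3 = {0, 4, 5, 7}  B4 = {0, 2, 3, 5}  B5 = {0, 2, 5, 6}
Tree: B1–B2, B1–B3, B1–B4, B4–B5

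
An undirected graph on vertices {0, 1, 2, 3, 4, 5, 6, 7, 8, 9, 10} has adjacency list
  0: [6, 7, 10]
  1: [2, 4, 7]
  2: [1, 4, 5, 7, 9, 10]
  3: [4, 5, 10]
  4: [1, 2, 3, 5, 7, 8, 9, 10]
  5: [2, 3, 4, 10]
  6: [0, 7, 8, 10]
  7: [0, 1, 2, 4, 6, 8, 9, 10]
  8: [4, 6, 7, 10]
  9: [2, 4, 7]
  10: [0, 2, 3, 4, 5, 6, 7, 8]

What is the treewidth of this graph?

A width-3 tree decomposition is:
Bags: B1 = {4, 7, 8, 10}  B2 = {2, 4, 7, 10}  B3 = {6, 7, 8, 10}  B4 = {2, 4, 5, 10}  B5 = {3, 4, 5, 10}  B6 = {1, 2, 4, 7}  B7 = {0, 6, 7, 10}  B8 = {2, 4, 7, 9}
Tree: B1–B2, B1–B3, B2–B4, B4–B5, B2–B6, B3–B7, B2–B8
Every bag has size at most 4, so the width is 4 − 1 = 3 and tw(G) ≤ 3. On the other hand G contains the 4-clique {0, 6, 7, 10}. A clique must lie in a single bag of any decomposition, so no decomposition can have width below 3. Hence tw(G) = 3 exactly.

3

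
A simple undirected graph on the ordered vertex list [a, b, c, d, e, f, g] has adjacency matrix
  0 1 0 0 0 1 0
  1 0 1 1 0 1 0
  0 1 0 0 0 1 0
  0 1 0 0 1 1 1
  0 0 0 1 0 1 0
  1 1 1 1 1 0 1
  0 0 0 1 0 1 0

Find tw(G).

2

A width-2 tree decomposition is:
Bags: B1 = {b, c, f}  B2 = {b, d, f}  B3 = {d, f, g}  B4 = {d, e, f}  B5 = {a, b, f}
Tree: B1–B2, B2–B3, B2–B4, B2–B5
Every bag has size at most 3, so the width is 3 − 1 = 2 and tw(G) ≤ 2. Conversely, {d, f, g} is a clique of size 3, and the vertices of any clique must share a bag in every tree decomposition; so some bag has ≥ 3 vertices and tw(G) ≥ 2. The upper and lower bounds meet at 2, so that is the treewidth.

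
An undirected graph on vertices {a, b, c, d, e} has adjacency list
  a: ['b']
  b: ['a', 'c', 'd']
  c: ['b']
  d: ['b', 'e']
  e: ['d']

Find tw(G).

A width-1 tree decomposition is:
Bags: B1 = {a, b}  B2 = {b, d}  B3 = {d, e}  B4 = {b, c}
Tree: B1–B2, B2–B3, B1–B4
Every bag has size at most 2, so the width is 2 − 1 = 1 and tw(G) ≤ 1. Since G has at least one edge (e.g. b–a), it is not an edgeless graph, so tw(G) ≥ 1. Combining the bounds, tw(G) = 1.

1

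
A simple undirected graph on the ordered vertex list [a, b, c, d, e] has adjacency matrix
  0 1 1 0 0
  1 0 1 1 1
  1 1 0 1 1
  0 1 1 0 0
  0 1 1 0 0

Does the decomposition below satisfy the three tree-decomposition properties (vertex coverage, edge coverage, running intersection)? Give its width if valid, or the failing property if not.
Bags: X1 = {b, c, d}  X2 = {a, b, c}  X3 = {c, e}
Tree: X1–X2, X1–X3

No — edge (b,e) lies in no bag.

A tree decomposition must satisfy three properties: every vertex lies in some bag; for every edge, both endpoints lie together in some bag; and for every vertex, the bags containing it form a connected subtree. Here edge (b,e) lies in no bag, so the decomposition is invalid.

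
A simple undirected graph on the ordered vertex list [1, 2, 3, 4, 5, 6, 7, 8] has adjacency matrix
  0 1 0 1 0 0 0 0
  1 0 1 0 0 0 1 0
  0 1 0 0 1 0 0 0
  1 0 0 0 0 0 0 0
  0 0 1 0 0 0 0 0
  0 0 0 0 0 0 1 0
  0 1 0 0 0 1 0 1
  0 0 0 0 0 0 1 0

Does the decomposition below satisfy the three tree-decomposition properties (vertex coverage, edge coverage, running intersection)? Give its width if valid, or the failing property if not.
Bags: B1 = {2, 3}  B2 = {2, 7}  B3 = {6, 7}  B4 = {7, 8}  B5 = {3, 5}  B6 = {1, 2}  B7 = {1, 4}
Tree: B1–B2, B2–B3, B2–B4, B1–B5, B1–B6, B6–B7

Yes; width 1.

Every vertex of G appears in some bag (union = {1, 2, 3, 4, 5, 6, 7, 8}); every edge is covered by a bag; and for each vertex v the set of bags containing v is connected in the bag tree. The decomposition is therefore valid. The largest bag has 2 vertices, so the width is 1.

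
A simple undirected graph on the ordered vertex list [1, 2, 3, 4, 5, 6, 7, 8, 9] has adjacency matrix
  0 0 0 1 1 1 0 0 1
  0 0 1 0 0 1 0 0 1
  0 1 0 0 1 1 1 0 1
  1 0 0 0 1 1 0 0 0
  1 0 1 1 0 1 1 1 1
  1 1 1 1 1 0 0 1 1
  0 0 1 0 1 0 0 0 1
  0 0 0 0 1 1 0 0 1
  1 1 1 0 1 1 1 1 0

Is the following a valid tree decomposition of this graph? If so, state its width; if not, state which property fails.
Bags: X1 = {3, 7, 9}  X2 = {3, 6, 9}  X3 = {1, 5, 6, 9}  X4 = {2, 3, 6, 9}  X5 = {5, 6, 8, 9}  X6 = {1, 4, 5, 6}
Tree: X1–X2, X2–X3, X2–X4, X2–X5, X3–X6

No — edge (5,7) lies in no bag.

A tree decomposition must satisfy three properties: every vertex lies in some bag; for every edge, both endpoints lie together in some bag; and for every vertex, the bags containing it form a connected subtree. Here edge (5,7) lies in no bag, so the decomposition is invalid.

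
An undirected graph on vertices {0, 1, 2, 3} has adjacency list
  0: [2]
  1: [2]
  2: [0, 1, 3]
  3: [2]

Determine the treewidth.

A width-1 tree decomposition is:
Bags: B1 = {2, 3}  B2 = {1, 2}  B3 = {0, 2}
Tree: B1–B2, B1–B3
The largest bag has 2 vertices, giving width 1; this decomposition certifies tw(G) ≤ 1. G has an edge, so its treewidth is at least 1. The upper and lower bounds meet at 1, so that is the treewidth.

1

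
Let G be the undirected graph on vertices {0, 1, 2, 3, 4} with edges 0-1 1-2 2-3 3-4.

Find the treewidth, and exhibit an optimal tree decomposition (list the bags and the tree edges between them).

Each bag holds 2 vertices, so the decomposition has width 1, which upper-bounds the treewidth. Any graph with an edge has treewidth ≥ 1, and G has the edge 4–3. Therefore the treewidth is 1.

Treewidth 1.
One such decomposition:
Bags: B1 = {3, 4}  B2 = {2, 3}  B3 = {1, 2}  B4 = {0, 1}
Tree: B1–B2, B2–B3, B3–B4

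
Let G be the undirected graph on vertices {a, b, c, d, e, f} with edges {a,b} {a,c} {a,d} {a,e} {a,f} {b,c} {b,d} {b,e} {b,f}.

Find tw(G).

A width-2 tree decomposition is:
Bags: B1 = {a, b, e}  B2 = {a, b, c}  B3 = {a, b, f}  B4 = {a, b, d}
Tree: B1–B2, B2–B3, B3–B4
The largest bag has 3 vertices, giving width 2; this decomposition certifies tw(G) ≤ 2. Conversely, {a, b, d} is a clique of size 3, and the vertices of any clique must share a bag in every tree decomposition; so some bag has ≥ 3 vertices and tw(G) ≥ 2. Combining the bounds, tw(G) = 2.

2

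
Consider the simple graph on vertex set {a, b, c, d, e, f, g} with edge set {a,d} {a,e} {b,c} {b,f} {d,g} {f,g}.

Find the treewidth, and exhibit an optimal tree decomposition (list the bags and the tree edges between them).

Treewidth 1.
Bags: B1 = {b, c}  B2 = {b, f}  B3 = {f, g}  B4 = {d, g}  B5 = {a, d}  B6 = {a, e}
Tree: B1–B2, B2–B3, B3–B4, B4–B5, B5–B6

Every bag has size at most 2, so the width is 2 − 1 = 1 and tw(G) ≤ 1. G has an edge, so its treewidth is at least 1. Therefore the treewidth is 1.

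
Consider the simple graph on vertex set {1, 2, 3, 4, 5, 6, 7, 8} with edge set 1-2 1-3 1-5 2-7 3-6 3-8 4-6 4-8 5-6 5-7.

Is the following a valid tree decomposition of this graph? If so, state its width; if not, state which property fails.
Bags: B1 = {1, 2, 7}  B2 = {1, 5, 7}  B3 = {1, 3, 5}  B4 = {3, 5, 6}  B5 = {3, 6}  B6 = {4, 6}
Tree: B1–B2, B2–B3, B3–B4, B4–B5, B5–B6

No — vertex 8 appears in no bag.

A tree decomposition must satisfy three properties: every vertex lies in some bag; for every edge, both endpoints lie together in some bag; and for every vertex, the bags containing it form a connected subtree. Here vertex 8 appears in no bag, so the decomposition is invalid.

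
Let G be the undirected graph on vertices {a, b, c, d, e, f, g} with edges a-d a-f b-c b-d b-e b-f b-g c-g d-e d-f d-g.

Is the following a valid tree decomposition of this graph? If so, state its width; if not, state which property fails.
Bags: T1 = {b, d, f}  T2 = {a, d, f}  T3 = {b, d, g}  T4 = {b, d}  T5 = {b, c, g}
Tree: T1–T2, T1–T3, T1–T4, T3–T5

A tree decomposition must satisfy three properties: every vertex lies in some bag; for every edge, both endpoints lie together in some bag; and for every vertex, the bags containing it form a connected subtree. Here vertex e appears in no bag, so the decomposition is invalid.

No — vertex e appears in no bag.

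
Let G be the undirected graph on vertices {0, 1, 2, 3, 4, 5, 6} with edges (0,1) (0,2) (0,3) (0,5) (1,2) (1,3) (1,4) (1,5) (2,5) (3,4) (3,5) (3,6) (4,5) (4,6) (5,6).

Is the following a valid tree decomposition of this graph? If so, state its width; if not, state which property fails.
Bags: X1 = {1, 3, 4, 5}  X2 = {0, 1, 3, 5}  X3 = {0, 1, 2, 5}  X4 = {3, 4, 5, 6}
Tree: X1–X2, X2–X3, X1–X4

Yes; width 3.

Checking the three conditions: (i) the bags cover all of {0, 1, 2, 3, 4, 5, 6}; (ii) for each edge, some bag contains both endpoints; (iii) the bags containing any fixed vertex form a subtree. All hold, so the decomposition is valid with width 4 − 1 = 3.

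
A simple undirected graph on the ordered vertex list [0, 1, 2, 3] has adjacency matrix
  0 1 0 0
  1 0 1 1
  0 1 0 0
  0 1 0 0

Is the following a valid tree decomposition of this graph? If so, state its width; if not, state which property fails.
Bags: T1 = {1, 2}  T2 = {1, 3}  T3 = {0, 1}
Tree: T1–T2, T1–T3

Vertex coverage: the bags together contain {0, 1, 2, 3}, the full vertex set. Edge coverage: each edge of G has both endpoints in at least one bag. Running intersection: for every vertex, the bags containing it form a connected subtree. All three properties hold, so this is a valid tree decomposition of width max|bag| − 1 = 1, and hence tw(G) ≤ 1.

Yes; width 1.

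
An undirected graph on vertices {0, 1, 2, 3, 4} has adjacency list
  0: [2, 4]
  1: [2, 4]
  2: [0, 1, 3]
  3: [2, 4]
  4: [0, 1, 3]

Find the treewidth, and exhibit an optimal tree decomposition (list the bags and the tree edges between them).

Every bag has size at most 3, so the width is 3 − 1 = 2 and tw(G) ≤ 2. The edges 4–1–2–0–4 form a cycle, so G is not a tree and its treewidth is at least 2. Combining the bounds, tw(G) = 2.

Treewidth 2.
One such decomposition:
Bags: B1 = {1, 2, 4}  B2 = {0, 2, 4}  B3 = {2, 3, 4}
Tree: B1–B2, B2–B3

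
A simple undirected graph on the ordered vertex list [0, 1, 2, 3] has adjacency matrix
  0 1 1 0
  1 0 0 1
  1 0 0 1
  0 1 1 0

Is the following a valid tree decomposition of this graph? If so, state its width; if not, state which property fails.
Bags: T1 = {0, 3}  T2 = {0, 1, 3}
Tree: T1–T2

No — vertex 2 appears in no bag.

A tree decomposition must satisfy three properties: every vertex lies in some bag; for every edge, both endpoints lie together in some bag; and for every vertex, the bags containing it form a connected subtree. Here vertex 2 appears in no bag, so the decomposition is invalid.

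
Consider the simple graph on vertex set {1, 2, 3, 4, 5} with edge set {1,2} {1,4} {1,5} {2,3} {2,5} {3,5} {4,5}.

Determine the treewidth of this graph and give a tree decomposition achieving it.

Treewidth 2.
One optimal decomposition is:
Bags: B1 = {1, 2, 5}  B2 = {1, 4, 5}  B3 = {2, 3, 5}
Tree: B1–B2, B1–B3

Every bag has size at most 3, so the width is 3 − 1 = 2 and tw(G) ≤ 2. Conversely, {1, 2, 5} is a clique of size 3, and the vertices of any clique must share a bag in every tree decomposition; so some bag has ≥ 3 vertices and tw(G) ≥ 2. The upper and lower bounds meet at 2, so that is the treewidth.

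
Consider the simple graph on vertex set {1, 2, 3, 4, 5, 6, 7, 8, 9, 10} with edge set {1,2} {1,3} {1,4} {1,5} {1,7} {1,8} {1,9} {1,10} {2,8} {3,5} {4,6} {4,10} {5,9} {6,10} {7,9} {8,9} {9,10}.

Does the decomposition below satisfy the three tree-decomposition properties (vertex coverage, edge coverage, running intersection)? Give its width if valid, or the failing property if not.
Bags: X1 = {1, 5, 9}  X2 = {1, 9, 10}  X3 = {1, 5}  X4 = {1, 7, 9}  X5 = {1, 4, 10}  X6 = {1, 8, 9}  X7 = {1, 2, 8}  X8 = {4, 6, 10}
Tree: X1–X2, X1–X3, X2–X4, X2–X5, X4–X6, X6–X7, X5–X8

No — vertex 3 appears in no bag.

A tree decomposition must satisfy three properties: every vertex lies in some bag; for every edge, both endpoints lie together in some bag; and for every vertex, the bags containing it form a connected subtree. Here vertex 3 appears in no bag, so the decomposition is invalid.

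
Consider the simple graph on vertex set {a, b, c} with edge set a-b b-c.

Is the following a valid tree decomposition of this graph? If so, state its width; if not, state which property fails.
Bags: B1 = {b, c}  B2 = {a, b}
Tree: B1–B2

Checking the three conditions: (i) the bags cover all of {a, b, c}; (ii) for each edge, some bag contains both endpoints; (iii) the bags containing any fixed vertex form a subtree. All hold, so the decomposition is valid with width 2 − 1 = 1.

Yes; width 1.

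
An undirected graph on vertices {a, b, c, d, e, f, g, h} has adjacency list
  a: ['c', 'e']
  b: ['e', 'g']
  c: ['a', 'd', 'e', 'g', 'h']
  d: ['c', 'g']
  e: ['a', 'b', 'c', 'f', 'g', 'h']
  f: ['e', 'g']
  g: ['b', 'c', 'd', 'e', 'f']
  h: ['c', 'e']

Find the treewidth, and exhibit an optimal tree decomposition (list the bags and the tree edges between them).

Every bag has size at most 3, so the width is 3 − 1 = 2 and tw(G) ≤ 2. Conversely, {c, d, g} is a clique of size 3, and the vertices of any clique must share a bag in every tree decomposition; so some bag has ≥ 3 vertices and tw(G) ≥ 2. Hence tw(G) = 2 exactly.

Treewidth 2.
One optimal decomposition is:
Bags: B1 = {c, e, g}  B2 = {b, e, g}  B3 = {c, d, g}  B4 = {e, f, g}  B5 = {c, e, h}  B6 = {a, c, e}
Tree: B1–B2, B1–B3, B2–B4, B1–B5, B1–B6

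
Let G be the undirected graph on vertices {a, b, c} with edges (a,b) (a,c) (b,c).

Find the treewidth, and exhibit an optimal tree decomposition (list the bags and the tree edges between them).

Treewidth 2.
One such decomposition:
Bags: B1 = {a, b, c}
Tree: (single bag)

A single bag containing all 3 vertices is trivially a valid decomposition of width 2. For the lower bound, the 3 vertices {a, b, c} are pairwise adjacent, and any tree decomposition puts a clique entirely inside one bag — forcing width ≥ 2. Therefore the treewidth is 2.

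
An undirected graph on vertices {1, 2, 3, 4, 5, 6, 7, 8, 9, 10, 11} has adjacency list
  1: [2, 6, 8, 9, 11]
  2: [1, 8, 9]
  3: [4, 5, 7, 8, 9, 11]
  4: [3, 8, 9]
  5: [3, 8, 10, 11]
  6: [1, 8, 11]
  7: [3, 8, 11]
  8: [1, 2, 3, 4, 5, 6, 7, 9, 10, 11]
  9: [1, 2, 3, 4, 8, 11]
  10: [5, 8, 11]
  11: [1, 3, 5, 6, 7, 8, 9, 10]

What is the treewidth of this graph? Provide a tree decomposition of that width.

Treewidth 3.
One such decomposition:
Bags: B1 = {1, 8, 9, 11}  B2 = {1, 6, 8, 11}  B3 = {3, 8, 9, 11}  B4 = {3, 5, 8, 11}  B5 = {3, 4, 8, 9}  B6 = {1, 2, 8, 9}  B7 = {5, 8, 10, 11}  B8 = {3, 7, 8, 11}
Tree: B1–B2, B1–B3, B3–B4, B3–B5, B1–B6, B4–B7, B3–B8

Every bag has size at most 4, so the width is 4 − 1 = 3 and tw(G) ≤ 3. On the other hand G contains the 4-clique {1, 2, 8, 9}. A clique must lie in a single bag of any decomposition, so no decomposition can have width below 3. Hence tw(G) = 3 exactly.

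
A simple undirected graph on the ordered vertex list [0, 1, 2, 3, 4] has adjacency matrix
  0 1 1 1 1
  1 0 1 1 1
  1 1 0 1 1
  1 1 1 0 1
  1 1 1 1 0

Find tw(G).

A width-4 tree decomposition is:
Bags: B1 = {0, 1, 2, 3, 4}
Tree: (single bag)
A single bag containing all 5 vertices is trivially a valid decomposition of width 4. For the lower bound, the 5 vertices {0, 1, 2, 3, 4} are pairwise adjacent, and any tree decomposition puts a clique entirely inside one bag — forcing width ≥ 4. Combining the bounds, tw(G) = 4.

4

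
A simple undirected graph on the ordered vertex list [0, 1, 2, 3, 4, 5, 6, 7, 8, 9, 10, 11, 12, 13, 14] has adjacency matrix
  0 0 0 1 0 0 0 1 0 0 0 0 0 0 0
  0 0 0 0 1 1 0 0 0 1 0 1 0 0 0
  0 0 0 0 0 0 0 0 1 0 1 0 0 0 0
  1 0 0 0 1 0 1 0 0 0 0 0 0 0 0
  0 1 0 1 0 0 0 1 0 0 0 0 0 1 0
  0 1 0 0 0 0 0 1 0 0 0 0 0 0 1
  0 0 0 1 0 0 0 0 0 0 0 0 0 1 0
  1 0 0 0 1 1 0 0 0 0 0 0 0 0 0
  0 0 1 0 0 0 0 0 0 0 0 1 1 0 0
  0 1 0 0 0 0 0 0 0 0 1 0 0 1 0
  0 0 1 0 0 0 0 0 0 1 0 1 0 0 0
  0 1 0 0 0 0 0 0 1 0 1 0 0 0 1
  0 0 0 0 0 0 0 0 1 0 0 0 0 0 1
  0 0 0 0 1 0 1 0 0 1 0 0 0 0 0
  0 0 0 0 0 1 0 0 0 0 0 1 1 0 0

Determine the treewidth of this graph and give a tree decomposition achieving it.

Treewidth 3.
Bags: B1 = {0, 3, 6, 7}  B2 = {3, 4, 6, 7}  B3 = {4, 6, 7, 13}  B4 = {4, 5, 7, 13}  B5 = {1, 4, 5, 13}  B6 = {1, 5, 9, 13}  B7 = {1, 5, 9, 14}  B8 = {1, 9, 11, 14}  B9 = {9, 10, 11, 14}  B10 = {10, 11, 12, 14}  B11 = {8, 10, 11, 12}  B12 = {2, 8, 10, 12}
Tree: B1–B2, B2–B3, B3–B4, B4–B5, B5–B6, B6–B7, B7–B8, B8–B9, B9–B10, B10–B11, B11–B12

Every bag has size at most 4, so the width is 4 − 1 = 3 and tw(G) ≤ 3. For the lower bound: the 4 vertex sets {0,3,6}, {7}, {4}, {1,5,9,13} are disjoint, each induces a connected subgraph, and every pair is joined by at least one edge of G. Contracting each set to a single vertex therefore yields K_{4} as a minor, and since treewidth is minor-monotone, tw(G) ≥ tw(K_{4}) = 3. Hence tw(G) = 3 exactly.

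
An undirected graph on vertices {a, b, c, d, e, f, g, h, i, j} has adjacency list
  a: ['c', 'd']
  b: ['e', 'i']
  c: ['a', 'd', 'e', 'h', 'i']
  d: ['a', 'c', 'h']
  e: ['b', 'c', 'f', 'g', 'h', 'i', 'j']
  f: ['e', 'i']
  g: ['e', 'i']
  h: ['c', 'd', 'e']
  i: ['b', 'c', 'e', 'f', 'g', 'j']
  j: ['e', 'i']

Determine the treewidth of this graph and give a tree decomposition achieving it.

Treewidth 2.
Bags: B1 = {c, e, i}  B2 = {c, e, h}  B3 = {b, e, i}  B4 = {e, i, j}  B5 = {e, f, i}  B6 = {e, g, i}  B7 = {c, d, h}  B8 = {a, c, d}
Tree: B1–B2, B1–B3, B1–B4, B3–B5, B4–B6, B2–B7, B7–B8

The largest bag has 3 vertices, giving width 2; this decomposition certifies tw(G) ≤ 2. Conversely, {c, d, h} is a clique of size 3, and the vertices of any clique must share a bag in every tree decomposition; so some bag has ≥ 3 vertices and tw(G) ≥ 2. Therefore the treewidth is 2.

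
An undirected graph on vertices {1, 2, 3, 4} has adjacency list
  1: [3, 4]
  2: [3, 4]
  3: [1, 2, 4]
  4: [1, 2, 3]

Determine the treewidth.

A width-2 tree decomposition is:
Bags: B1 = {1, 3, 4}  B2 = {2, 3, 4}
Tree: B1–B2
The largest bag has 3 vertices, giving width 2; this decomposition certifies tw(G) ≤ 2. For the lower bound, the 3 vertices {1, 3, 4} are pairwise adjacent, and any tree decomposition puts a clique entirely inside one bag — forcing width ≥ 2. Therefore the treewidth is 2.

2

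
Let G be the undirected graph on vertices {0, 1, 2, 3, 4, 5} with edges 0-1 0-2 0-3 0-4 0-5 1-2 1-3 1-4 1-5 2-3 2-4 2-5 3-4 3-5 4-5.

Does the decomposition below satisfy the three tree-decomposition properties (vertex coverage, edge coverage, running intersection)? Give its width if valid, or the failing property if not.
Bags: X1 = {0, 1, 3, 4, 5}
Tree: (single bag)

A tree decomposition must satisfy three properties: every vertex lies in some bag; for every edge, both endpoints lie together in some bag; and for every vertex, the bags containing it form a connected subtree. Here vertex 2 appears in no bag, so the decomposition is invalid.

No — vertex 2 appears in no bag.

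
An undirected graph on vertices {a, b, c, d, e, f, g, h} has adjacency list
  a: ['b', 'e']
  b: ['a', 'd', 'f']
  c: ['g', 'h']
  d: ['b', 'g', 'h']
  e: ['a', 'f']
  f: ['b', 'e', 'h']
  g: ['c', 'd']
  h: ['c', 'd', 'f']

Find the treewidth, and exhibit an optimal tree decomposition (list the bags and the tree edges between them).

Treewidth 2.
One optimal decomposition is:
Bags: B1 = {a, b, e}  B2 = {b, e, f}  B3 = {b, d, f}  B4 = {d, f, h}  B5 = {d, g, h}  B6 = {c, g, h}
Tree: B1–B2, B2–B3, B3–B4, B4–B5, B5–B6

The largest bag has 3 vertices, giving width 2; this decomposition certifies tw(G) ≤ 2. Since a–e–f–b–a is a cycle in G, G is not acyclic. Forests are exactly the graphs of treewidth ≤ 1, so tw(G) ≥ 2. The upper and lower bounds meet at 2, so that is the treewidth.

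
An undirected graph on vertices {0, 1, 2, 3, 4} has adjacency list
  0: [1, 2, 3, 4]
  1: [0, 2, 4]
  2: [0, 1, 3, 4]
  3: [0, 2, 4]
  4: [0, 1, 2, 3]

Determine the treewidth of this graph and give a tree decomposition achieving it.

Every bag has size at most 4, so the width is 4 − 1 = 3 and tw(G) ≤ 3. On the other hand G contains the 4-clique {0, 1, 2, 4}. A clique must lie in a single bag of any decomposition, so no decomposition can have width below 3. Hence tw(G) = 3 exactly.

Treewidth 3.
Bags: B1 = {0, 2, 3, 4}  B2 = {0, 1, 2, 4}
Tree: B1–B2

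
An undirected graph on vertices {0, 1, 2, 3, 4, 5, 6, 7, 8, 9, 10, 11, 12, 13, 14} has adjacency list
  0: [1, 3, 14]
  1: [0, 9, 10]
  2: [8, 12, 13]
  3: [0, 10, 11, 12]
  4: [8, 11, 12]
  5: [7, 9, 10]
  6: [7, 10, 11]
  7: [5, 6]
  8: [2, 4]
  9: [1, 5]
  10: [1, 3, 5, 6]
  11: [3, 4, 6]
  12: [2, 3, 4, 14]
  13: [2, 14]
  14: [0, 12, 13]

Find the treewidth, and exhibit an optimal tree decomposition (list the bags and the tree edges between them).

Treewidth 3.
One such decomposition:
Bags: B1 = {2, 4, 8, 13}  B2 = {2, 4, 12, 13}  B3 = {4, 12, 13, 14}  B4 = {4, 11, 12, 14}  B5 = {3, 11, 12, 14}  B6 = {0, 3, 11, 14}  B7 = {0, 3, 6, 11}  B8 = {0, 3, 6, 10}  B9 = {0, 1, 6, 10}  B10 = {1, 6, 7, 10}  B11 = {1, 5, 7, 10}  B12 = {1, 5, 7, 9}
Tree: B1–B2, B2–B3, B3–B4, B4–B5, B5–B6, B6–B7, B7–B8, B8–B9, B9–B10, B10–B11, B11–B12

Every bag has size at most 4, so the width is 4 − 1 = 3 and tw(G) ≤ 3. For the lower bound: the 4 vertex sets {2,8,13}, {4}, {12}, {0,3,11,14} are disjoint, each induces a connected subgraph, and every pair is joined by at least one edge of G. Contracting each set to a single vertex therefore yields K_{4} as a minor, and since treewidth is minor-monotone, tw(G) ≥ tw(K_{4}) = 3. Combining the bounds, tw(G) = 3.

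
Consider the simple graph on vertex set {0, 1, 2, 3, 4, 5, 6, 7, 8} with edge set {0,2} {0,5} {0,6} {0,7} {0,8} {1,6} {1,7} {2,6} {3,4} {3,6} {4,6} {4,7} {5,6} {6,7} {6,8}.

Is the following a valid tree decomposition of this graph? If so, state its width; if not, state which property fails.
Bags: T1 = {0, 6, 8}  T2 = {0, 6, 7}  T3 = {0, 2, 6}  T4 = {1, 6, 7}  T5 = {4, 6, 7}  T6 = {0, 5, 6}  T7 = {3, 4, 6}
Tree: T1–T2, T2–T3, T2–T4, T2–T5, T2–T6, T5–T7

Every vertex of G appears in some bag (union = {0, 1, 2, 3, 4, 5, 6, 7, 8}); every edge is covered by a bag; and for each vertex v the set of bags containing v is connected in the bag tree. The decomposition is therefore valid. The largest bag has 3 vertices, so the width is 2.

Yes; width 2.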